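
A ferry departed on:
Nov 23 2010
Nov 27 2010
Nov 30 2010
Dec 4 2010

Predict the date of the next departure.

Dec 7 2010

The gap pattern 4, 3, 4 repeats every 2 events.
These are the Tuesdays and Saturdays of each week.
The following Tuesday is Dec 7 2010.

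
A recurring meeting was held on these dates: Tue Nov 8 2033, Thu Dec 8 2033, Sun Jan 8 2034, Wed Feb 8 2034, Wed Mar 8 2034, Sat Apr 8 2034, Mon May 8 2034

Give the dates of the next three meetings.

Gaps: 30, 31, 31, 28, 31, 30 days — not constant. Every event is on the 8th of the month.
Pattern: the 8th of each month.
June 2034: Thu Jun 8 2034.
Next: July 2034 → Sat Jul 8 2034.
Next: August 2034 → Tue Aug 8 2034.

Thu Jun 8 2034, Sat Jul 8 2034, Tue Aug 8 2034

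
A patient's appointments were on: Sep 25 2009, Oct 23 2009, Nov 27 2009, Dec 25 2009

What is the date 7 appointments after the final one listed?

All dates are Fridays, 28, 35, 28 days apart.
Specifically, the 4th Friday of each month.
4th Friday of January 2010: Jan 22 2010.
February 2010 — 4th Friday is Feb 26 2010.
4th Friday of March 2010: Mar 26 2010.
April 2010 — 4th Friday is Apr 23 2010.
4th Friday of May 2010: May 28 2010.
4th Friday of June 2010: Jun 25 2010.
4th Friday of July 2010: Jul 23 2010.

Jul 23 2010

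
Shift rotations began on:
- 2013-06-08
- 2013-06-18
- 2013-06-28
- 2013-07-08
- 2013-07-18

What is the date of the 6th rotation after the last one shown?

Every event comes 10 days after the last (10, 10, 10, 10).
2013-07-18 + 10 days = 2013-07-28.
2013-07-28 + 10 days = 2013-08-07.
2013-08-07 + 10 days = 2013-08-17.
2013-08-17 + 10 days = 2013-08-27.
2013-08-27 + 10 days = 2013-09-06.
2013-09-06 + 10 days = 2013-09-16.

2013-09-16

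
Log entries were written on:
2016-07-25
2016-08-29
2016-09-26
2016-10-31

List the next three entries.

2016-11-28, 2016-12-26, 2017-01-30

These are Mondays with 35, 28, 35-day gaps.
Each is the final Monday of its month — 2016-08-29 is past the 28th, so '4th Monday' doesn't fit.
Last Monday of November 2016: 2016-11-28.
December 2016 ends with Monday 2016-12-26.
Last Monday of January 2017: 2017-01-30.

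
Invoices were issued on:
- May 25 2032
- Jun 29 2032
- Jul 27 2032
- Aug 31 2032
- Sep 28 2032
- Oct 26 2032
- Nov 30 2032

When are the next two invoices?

Dec 28 2032, Jan 25 2033

Every date is a Tuesday; gaps 35, 28, 35, 28, 28, 35 days.
Each is the last Tuesday of its month (at least one falls on the 29th or later, ruling out '4th Tuesday').
Last Tuesday of December 2032: Dec 28 2032.
Last Tuesday of January 2033: Jan 25 2033.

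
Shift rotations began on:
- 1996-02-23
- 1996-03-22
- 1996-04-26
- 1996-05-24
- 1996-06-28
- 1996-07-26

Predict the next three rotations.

These are Fridays at 28- or 35-day spacing (28, 35, 28, 35, 28).
The pattern: 4th Friday of the month.
August 1996 — 4th Friday is 1996-08-23.
4th Friday of September 1996: 1996-09-27.
October 1996 — 4th Friday is 1996-10-25.

1996-08-23, 1996-09-27, 1996-10-25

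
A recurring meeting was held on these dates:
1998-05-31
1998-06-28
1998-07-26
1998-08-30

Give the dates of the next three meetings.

Every date is a Sunday; gaps 28, 28, 35 days.
Each is the last Sunday of its month (at least one falls on the 29th or later, ruling out '4th Sunday').
September 1998 ends with Sunday 1998-09-27.
Last Sunday of October 1998: 1998-10-25.
November 1998 ends with Sunday 1998-11-29.

1998-09-27, 1998-10-25, 1998-11-29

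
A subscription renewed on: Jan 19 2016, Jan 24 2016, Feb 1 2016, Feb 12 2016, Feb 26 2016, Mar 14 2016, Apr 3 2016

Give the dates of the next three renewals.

Apr 26 2016, May 22 2016, Jun 20 2016

Gaps: 5, 8, 11, 14, 17, 20 days — each gap is 3 larger than the previous one.
Next gap: 23 days. Apr 3 2016 + 23 days = Apr 26 2016.
Next gap: 26 days. Apr 26 2016 + 26 days = May 22 2016.
Next gap: 29 days. May 22 2016 + 29 days = Jun 20 2016.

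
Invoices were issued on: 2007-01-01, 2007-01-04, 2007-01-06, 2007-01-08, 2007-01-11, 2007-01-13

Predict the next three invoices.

2007-01-15, 2007-01-18, 2007-01-20

Every event lands on a Monday or Thursday or Saturday (gaps cycle 3, 2, 2, 3, 2).
So the schedule is: every Monday, Thursday and Saturday.
Next Monday: 2007-01-15.
The following Thursday is 2007-01-18.
Next Saturday: 2007-01-20.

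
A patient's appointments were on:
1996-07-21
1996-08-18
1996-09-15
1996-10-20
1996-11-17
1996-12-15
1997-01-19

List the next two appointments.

All dates are Sundays, 28, 28, 35, 28, 28, 35 days apart.
Specifically, the 3rd Sunday of each month.
February 1997 — 3rd Sunday is 1997-02-16.
March 1997 — 3rd Sunday is 1997-03-16.

1997-02-16, 1997-03-16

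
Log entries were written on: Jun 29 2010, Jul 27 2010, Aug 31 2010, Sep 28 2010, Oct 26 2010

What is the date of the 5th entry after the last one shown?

Mar 29 2011

These are Tuesdays with 28, 35, 28, 28-day gaps.
Each is the final Tuesday of its month — Jun 29 2010 is past the 28th, so '4th Tuesday' doesn't fit.
Last Tuesday of November 2010: Nov 30 2010.
Last Tuesday of December 2010: Dec 28 2010.
January 2011 ends with Tuesday Jan 25 2011.
February 2011 ends with Tuesday Feb 22 2011.
Last Tuesday of March 2011: Mar 29 2011.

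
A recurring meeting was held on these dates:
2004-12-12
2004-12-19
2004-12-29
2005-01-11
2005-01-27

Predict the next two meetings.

The spacing grows by 3 each time: 7, 10, 13, 16 days.
Next gap: 19 days. 2005-01-27 + 19 days = 2005-02-15.
Next gap: 22 days. 2005-02-15 + 22 days = 2005-03-09.

2005-02-15, 2005-03-09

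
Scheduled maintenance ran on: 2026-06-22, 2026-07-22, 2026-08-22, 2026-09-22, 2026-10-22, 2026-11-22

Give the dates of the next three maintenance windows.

2026-12-22, 2027-01-22, 2027-02-22

Each date is the 22nd; the gaps (30, 31, 31, 30, 31) track the month lengths.
The rule is the 22nd of each month.
Next: December 2026 → 2026-12-22.
January 2027: 2027-01-22.
February 2027: 2027-02-22.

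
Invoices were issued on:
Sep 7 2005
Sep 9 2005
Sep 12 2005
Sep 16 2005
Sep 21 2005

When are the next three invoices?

Sep 27 2005, Oct 4 2005, Oct 12 2005

Intervals are 2, 3, 4, 5 days — an arithmetic progression with common difference 1.
Next gap: 6 days. Sep 21 2005 + 6 days = Sep 27 2005.
Next gap: 7 days. Sep 27 2005 + 7 days = Oct 4 2005.
Next gap: 8 days. Oct 4 2005 + 8 days = Oct 12 2005.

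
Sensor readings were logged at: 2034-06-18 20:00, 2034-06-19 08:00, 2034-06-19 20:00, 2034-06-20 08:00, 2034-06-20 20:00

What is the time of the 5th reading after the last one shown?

Spacing: 12, 12, 12, 12 h — constant 12 h.
2034-06-20 20:00 + 12 h = 2034-06-21 08:00.
2034-06-21 08:00 + 12 h = 2034-06-21 20:00.
2034-06-21 20:00 + 12 h = 2034-06-22 08:00.
2034-06-22 08:00 + 12 h = 2034-06-22 20:00.
2034-06-22 20:00 + 12 h = 2034-06-23 08:00.

2034-06-23 08:00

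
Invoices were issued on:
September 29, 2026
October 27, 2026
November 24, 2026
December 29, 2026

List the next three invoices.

January 26, 2027; February 23, 2027; March 30, 2027

These are Tuesdays with 28, 28, 35-day gaps.
Each is the final Tuesday of its month — September 29, 2026 is past the 28th, so '4th Tuesday' doesn't fit.
January 2027 ends with Tuesday January 26, 2027.
February 2027 ends with Tuesday February 23, 2027.
March 2027 ends with Tuesday March 30, 2027.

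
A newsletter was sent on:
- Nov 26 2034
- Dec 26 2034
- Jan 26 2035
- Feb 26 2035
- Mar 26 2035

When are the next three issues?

Each date is the 26th; the gaps (30, 31, 31, 28) track the month lengths.
The rule is the 26th of each month.
April 2035: Apr 26 2035.
Next: May 2035 → May 26 2035.
June 2035: Jun 26 2035.

Apr 26 2035, May 26 2035, Jun 26 2035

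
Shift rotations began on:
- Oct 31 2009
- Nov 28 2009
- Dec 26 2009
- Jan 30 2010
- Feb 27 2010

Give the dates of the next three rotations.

Mar 27 2010, Apr 24 2010, May 29 2010

These are Saturdays with 28, 28, 35, 28-day gaps.
Each is the final Saturday of its month — Oct 31 2009 is past the 28th, so '4th Saturday' doesn't fit.
March 2010 ends with Saturday Mar 27 2010.
April 2010 ends with Saturday Apr 24 2010.
Last Saturday of May 2010: May 29 2010.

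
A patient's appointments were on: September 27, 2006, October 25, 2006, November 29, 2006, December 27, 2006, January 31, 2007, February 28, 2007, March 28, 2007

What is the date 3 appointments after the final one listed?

All Wednesdays; the gaps (28, 35, 28, 35, 28, 28) vary with month length.
This is the last Wednesday of each month.
April 2007 ends with Wednesday April 25, 2007.
May 2007 ends with Wednesday May 30, 2007.
June 2007 ends with Wednesday June 27, 2007.

June 27, 2007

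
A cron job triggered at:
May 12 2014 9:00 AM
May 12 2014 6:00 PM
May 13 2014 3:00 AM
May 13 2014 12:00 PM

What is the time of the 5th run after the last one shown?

Gaps: 9, 9, 9 hours — each event is 9 hours after the previous one.
May 13 2014 12:00 PM + 9 h = May 13 2014 9:00 PM.
May 13 2014 9:00 PM + 9 h = May 14 2014 6:00 AM.
May 14 2014 6:00 AM + 9 h = May 14 2014 3:00 PM.
May 14 2014 3:00 PM + 9 h = May 15 2014 12:00 AM.
May 15 2014 12:00 AM + 9 h = May 15 2014 9:00 AM.

May 15 2014 9:00 AM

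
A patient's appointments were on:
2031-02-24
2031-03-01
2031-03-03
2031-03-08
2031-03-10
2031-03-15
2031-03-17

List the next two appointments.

2031-03-22, 2031-03-24

Every event lands on a Monday or Saturday (gaps cycle 5, 2, 5, 2, 5, 2).
So the schedule is: every Monday and Saturday.
Next Saturday: 2031-03-22.
Next Monday: 2031-03-24.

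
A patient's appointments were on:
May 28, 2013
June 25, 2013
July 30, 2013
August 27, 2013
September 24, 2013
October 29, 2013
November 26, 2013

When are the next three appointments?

All Tuesdays; the gaps (28, 35, 28, 28, 35, 28) vary with month length.
This is the last Tuesday of each month.
Last Tuesday of December 2013: December 31, 2013.
January 2014 ends with Tuesday January 28, 2014.
February 2014 ends with Tuesday February 25, 2014.

December 31, 2013; January 28, 2014; February 25, 2014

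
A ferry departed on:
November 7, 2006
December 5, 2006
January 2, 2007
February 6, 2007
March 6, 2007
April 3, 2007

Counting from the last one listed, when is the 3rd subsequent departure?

Gaps: 28, 28, 35, 28, 28 days — a mix of 28 and 35. Every date is a Tuesday.
Each is the 1st Tuesday of its month.
May 2007 — 1st Tuesday is May 1, 2007.
1st Tuesday of June 2007: June 5, 2007.
July 2007 — 1st Tuesday is July 3, 2007.

July 3, 2007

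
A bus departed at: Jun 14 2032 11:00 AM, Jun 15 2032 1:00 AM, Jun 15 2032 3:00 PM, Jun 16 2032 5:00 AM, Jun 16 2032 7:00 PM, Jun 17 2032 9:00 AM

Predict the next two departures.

Spacing: 14, 14, 14, 14, 14 h — constant 14 h.
Jun 17 2032 9:00 AM + 14 h = Jun 17 2032 11:00 PM.
Jun 17 2032 11:00 PM + 14 h = Jun 18 2032 1:00 PM.

Jun 17 2032 11:00 PM, Jun 18 2032 1:00 PM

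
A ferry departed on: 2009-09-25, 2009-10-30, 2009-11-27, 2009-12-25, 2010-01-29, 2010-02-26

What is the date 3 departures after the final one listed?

Every date is a Friday; gaps 35, 28, 28, 35, 28 days.
Each is the last Friday of its month (at least one falls on the 29th or later, ruling out '4th Friday').
March 2010 ends with Friday 2010-03-26.
April 2010 ends with Friday 2010-04-30.
May 2010 ends with Friday 2010-05-28.

2010-05-28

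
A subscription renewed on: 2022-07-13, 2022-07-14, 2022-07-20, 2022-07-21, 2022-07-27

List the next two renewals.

2022-07-28, 2022-08-03

Every event lands on a Wednesday or Thursday (gaps cycle 1, 6, 1, 6).
So the schedule is: every Wednesday and Thursday.
The following Thursday is 2022-07-28.
Next Wednesday: 2022-08-03.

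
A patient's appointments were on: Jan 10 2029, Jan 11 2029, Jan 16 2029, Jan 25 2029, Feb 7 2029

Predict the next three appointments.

Feb 24 2029, Mar 17 2029, Apr 11 2029

Gaps: 1, 5, 9, 13 days — each gap is 4 larger than the previous one.
Next gap: 17 days. Feb 7 2029 + 17 days = Feb 24 2029.
Next gap: 21 days. Feb 24 2029 + 21 days = Mar 17 2029.
Next gap: 25 days. Mar 17 2029 + 25 days = Apr 11 2029.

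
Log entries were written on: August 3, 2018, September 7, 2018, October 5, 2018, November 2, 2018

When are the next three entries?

These are Fridays at 28- or 35-day spacing (35, 28, 28).
The pattern: 1st Friday of the month.
1st Friday of December 2018: December 7, 2018.
January 2019 — 1st Friday is January 4, 2019.
February 2019 — 1st Friday is February 1, 2019.

December 7, 2018; January 4, 2019; February 1, 2019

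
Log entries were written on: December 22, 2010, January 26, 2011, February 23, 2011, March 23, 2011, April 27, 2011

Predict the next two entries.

All dates are Wednesdays, 35, 28, 28, 35 days apart.
Specifically, the 4th Wednesday of each month.
4th Wednesday of May 2011: May 25, 2011.
June 2011 — 4th Wednesday is June 22, 2011.

May 25, 2011; June 22, 2011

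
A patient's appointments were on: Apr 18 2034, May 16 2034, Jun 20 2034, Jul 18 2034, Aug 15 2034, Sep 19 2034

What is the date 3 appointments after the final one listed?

Dec 19 2034

All dates are Tuesdays, 28, 35, 28, 28, 35 days apart.
Specifically, the 3rd Tuesday of each month.
October 2034 — 3rd Tuesday is Oct 17 2034.
3rd Tuesday of November 2034: Nov 21 2034.
December 2034 — 3rd Tuesday is Dec 19 2034.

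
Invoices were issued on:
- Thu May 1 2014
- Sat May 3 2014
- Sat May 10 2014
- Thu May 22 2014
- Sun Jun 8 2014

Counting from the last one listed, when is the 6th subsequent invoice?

Thu Jan 1 2015

The spacing grows by 5 each time: 2, 7, 12, 17 days.
Next gap: 22 days. Sun Jun 8 2014 + 22 days = Mon Jun 30 2014.
Next gap: 27 days. Mon Jun 30 2014 + 27 days = Sun Jul 27 2014.
Next gap: 32 days. Sun Jul 27 2014 + 32 days = Thu Aug 28 2014.
Next gap: 37 days. Thu Aug 28 2014 + 37 days = Sat Oct 4 2014.
Next gap: 42 days. Sat Oct 4 2014 + 42 days = Sat Nov 15 2014.
Next gap: 47 days. Sat Nov 15 2014 + 47 days = Thu Jan 1 2015.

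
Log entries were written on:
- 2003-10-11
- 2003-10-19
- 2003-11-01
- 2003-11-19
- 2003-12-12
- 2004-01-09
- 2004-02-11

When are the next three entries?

2004-03-20, 2004-05-02, 2004-06-19

Intervals are 8, 13, 18, 23, 28, 33 days — an arithmetic progression with common difference 5.
Next gap: 38 days. 2004-02-11 + 38 days = 2004-03-20.
Next gap: 43 days. 2004-03-20 + 43 days = 2004-05-02.
Next gap: 48 days. 2004-05-02 + 48 days = 2004-06-19.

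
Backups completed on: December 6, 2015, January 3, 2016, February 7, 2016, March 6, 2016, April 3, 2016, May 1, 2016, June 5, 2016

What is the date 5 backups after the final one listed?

All dates are Sundays, 28, 35, 28, 28, 28, 35 days apart.
Specifically, the 1st Sunday of each month.
July 2016 — 1st Sunday is July 3, 2016.
1st Sunday of August 2016: August 7, 2016.
September 2016 — 1st Sunday is September 4, 2016.
October 2016 — 1st Sunday is October 2, 2016.
1st Sunday of November 2016: November 6, 2016.

November 6, 2016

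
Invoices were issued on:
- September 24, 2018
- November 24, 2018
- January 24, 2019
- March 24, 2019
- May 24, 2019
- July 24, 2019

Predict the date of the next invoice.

Each date is the 24th; the gaps (61, 61, 59, 61, 61) track the month lengths.
The rule is the 24th of every 2 months.
September 2019: September 24, 2019.

September 24, 2019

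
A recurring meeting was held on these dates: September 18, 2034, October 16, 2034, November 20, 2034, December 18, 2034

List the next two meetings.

January 15, 2035; February 19, 2035

Gaps: 28, 35, 28 days — a mix of 28 and 35. Every date is a Monday.
Each is the 3rd Monday of its month.
3rd Monday of January 2035: January 15, 2035.
3rd Monday of February 2035: February 19, 2035.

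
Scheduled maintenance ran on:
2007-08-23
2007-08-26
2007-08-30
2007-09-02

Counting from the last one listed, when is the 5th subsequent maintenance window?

Gaps: 3, 4, 3 days — not constant, but cyclic with period 2.
The events fall on every Thursday and Sunday.
The following Thursday is 2007-09-06.
The following Sunday is 2007-09-09.
The following Thursday is 2007-09-13.
Next Sunday: 2007-09-16.
The following Thursday is 2007-09-20.

2007-09-20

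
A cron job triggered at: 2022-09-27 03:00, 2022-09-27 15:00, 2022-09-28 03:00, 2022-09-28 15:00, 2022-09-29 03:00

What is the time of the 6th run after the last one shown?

2022-10-02 03:00

Gaps: 12, 12, 12, 12 hours — each event is 12 hours after the previous one.
2022-09-29 03:00 + 12 h = 2022-09-29 15:00.
2022-09-29 15:00 + 12 h = 2022-09-30 03:00.
2022-09-30 03:00 + 12 h = 2022-09-30 15:00.
2022-09-30 15:00 + 12 h = 2022-10-01 03:00.
2022-10-01 03:00 + 12 h = 2022-10-01 15:00.
2022-10-01 15:00 + 12 h = 2022-10-02 03:00.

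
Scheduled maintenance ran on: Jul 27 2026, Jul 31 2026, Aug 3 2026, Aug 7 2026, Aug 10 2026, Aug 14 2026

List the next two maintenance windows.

Every event lands on a Monday or Friday (gaps cycle 4, 3, 4, 3, 4).
So the schedule is: every Monday and Friday.
Next Monday: Aug 17 2026.
The following Friday is Aug 21 2026.

Aug 17 2026, Aug 21 2026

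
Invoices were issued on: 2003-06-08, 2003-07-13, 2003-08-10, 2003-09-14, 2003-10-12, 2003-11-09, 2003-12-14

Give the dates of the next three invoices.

2004-01-11, 2004-02-08, 2004-03-14

Gaps: 35, 28, 35, 28, 28, 35 days — a mix of 28 and 35. Every date is a Sunday.
Each is the 2nd Sunday of its month.
2nd Sunday of January 2004: 2004-01-11.
2nd Sunday of February 2004: 2004-02-08.
March 2004 — 2nd Sunday is 2004-03-14.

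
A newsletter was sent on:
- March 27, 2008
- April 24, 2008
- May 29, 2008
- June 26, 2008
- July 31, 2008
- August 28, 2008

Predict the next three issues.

These are Thursdays with 28, 35, 28, 35, 28-day gaps.
Each is the final Thursday of its month — May 29, 2008 is past the 28th, so '4th Thursday' doesn't fit.
Last Thursday of September 2008: September 25, 2008.
Last Thursday of October 2008: October 30, 2008.
Last Thursday of November 2008: November 27, 2008.

September 25, 2008; October 30, 2008; November 27, 2008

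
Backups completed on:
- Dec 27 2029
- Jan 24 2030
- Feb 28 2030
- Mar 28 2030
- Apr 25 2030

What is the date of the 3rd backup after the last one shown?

All dates are Thursdays, 28, 35, 28, 28 days apart.
Specifically, the 4th Thursday of each month.
May 2030 — 4th Thursday is May 23 2030.
June 2030 — 4th Thursday is Jun 27 2030.
4th Thursday of July 2030: Jul 25 2030.

Jul 25 2030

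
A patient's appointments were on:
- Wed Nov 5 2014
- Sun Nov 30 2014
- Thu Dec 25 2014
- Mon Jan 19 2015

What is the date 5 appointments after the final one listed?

Sun May 24 2015

Gaps between consecutive events: 25, 25, 25 days — a constant 25-day interval.
Mon Jan 19 2015 + 25 days = Fri Feb 13 2015.
Fri Feb 13 2015 + 25 days = Tue Mar 10 2015.
Tue Mar 10 2015 + 25 days = Sat Apr 4 2015.
Sat Apr 4 2015 + 25 days = Wed Apr 29 2015.
Wed Apr 29 2015 + 25 days = Sun May 24 2015.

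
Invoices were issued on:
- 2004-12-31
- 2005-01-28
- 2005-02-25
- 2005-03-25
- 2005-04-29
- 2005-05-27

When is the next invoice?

Every date is a Friday; gaps 28, 28, 28, 35, 28 days.
Each is the last Friday of its month (at least one falls on the 29th or later, ruling out '4th Friday').
Last Friday of June 2005: 2005-06-24.

2005-06-24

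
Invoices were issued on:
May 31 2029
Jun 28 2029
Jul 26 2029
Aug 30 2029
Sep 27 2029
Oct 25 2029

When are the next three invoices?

Nov 29 2029, Dec 27 2029, Jan 31 2030

Every date is a Thursday; gaps 28, 28, 35, 28, 28 days.
Each is the last Thursday of its month (at least one falls on the 29th or later, ruling out '4th Thursday').
Last Thursday of November 2029: Nov 29 2029.
Last Thursday of December 2029: Dec 27 2029.
Last Thursday of January 2030: Jan 31 2030.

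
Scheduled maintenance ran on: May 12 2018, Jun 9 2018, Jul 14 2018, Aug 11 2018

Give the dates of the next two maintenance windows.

All dates are Saturdays, 28, 35, 28 days apart.
Specifically, the 2nd Saturday of each month.
September 2018 — 2nd Saturday is Sep 8 2018.
2nd Saturday of October 2018: Oct 13 2018.

Sep 8 2018, Oct 13 2018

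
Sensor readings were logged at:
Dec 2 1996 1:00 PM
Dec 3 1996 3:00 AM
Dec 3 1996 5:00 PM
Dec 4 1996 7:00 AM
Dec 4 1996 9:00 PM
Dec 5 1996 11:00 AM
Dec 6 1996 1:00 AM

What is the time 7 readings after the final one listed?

Dec 10 1996 3:00 AM

The interval is a steady 14 hours (14, 14, 14, 14, 14, 14).
Dec 6 1996 1:00 AM + 14 h = Dec 6 1996 3:00 PM.
Dec 6 1996 3:00 PM + 14 h = Dec 7 1996 5:00 AM.
Dec 7 1996 5:00 AM + 14 h = Dec 7 1996 7:00 PM.
Dec 7 1996 7:00 PM + 14 h = Dec 8 1996 9:00 AM.
Dec 8 1996 9:00 AM + 14 h = Dec 8 1996 11:00 PM.
Dec 8 1996 11:00 PM + 14 h = Dec 9 1996 1:00 PM.
Dec 9 1996 1:00 PM + 14 h = Dec 10 1996 3:00 AM.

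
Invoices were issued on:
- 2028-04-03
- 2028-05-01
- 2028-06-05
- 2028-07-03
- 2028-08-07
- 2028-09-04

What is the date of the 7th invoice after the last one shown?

2029-04-02

All dates are Mondays, 28, 35, 28, 35, 28 days apart.
Specifically, the 1st Monday of each month.
1st Monday of October 2028: 2028-10-02.
November 2028 — 1st Monday is 2028-11-06.
December 2028 — 1st Monday is 2028-12-04.
1st Monday of January 2029: 2029-01-01.
1st Monday of February 2029: 2029-02-05.
1st Monday of March 2029: 2029-03-05.
1st Monday of April 2029: 2029-04-02.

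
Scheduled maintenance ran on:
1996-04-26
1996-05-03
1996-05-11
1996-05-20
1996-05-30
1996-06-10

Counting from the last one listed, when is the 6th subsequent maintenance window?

1996-09-05

Intervals are 7, 8, 9, 10, 11 days — an arithmetic progression with common difference 1.
Next gap: 12 days. 1996-06-10 + 12 days = 1996-06-22.
Next gap: 13 days. 1996-06-22 + 13 days = 1996-07-05.
Next gap: 14 days. 1996-07-05 + 14 days = 1996-07-19.
Next gap: 15 days. 1996-07-19 + 15 days = 1996-08-03.
Next gap: 16 days. 1996-08-03 + 16 days = 1996-08-19.
Next gap: 17 days. 1996-08-19 + 17 days = 1996-09-05.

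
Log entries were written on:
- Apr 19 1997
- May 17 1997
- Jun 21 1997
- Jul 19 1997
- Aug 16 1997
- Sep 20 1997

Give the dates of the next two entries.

Oct 18 1997, Nov 15 1997

These are Saturdays at 28- or 35-day spacing (28, 35, 28, 28, 35).
The pattern: 3rd Saturday of the month.
October 1997 — 3rd Saturday is Oct 18 1997.
3rd Saturday of November 1997: Nov 15 1997.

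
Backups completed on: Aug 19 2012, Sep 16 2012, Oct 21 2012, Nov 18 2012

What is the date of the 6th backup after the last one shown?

These are Sundays at 28- or 35-day spacing (28, 35, 28).
The pattern: 3rd Sunday of the month.
3rd Sunday of December 2012: Dec 16 2012.
January 2013 — 3rd Sunday is Jan 20 2013.
3rd Sunday of February 2013: Feb 17 2013.
3rd Sunday of March 2013: Mar 17 2013.
April 2013 — 3rd Sunday is Apr 21 2013.
May 2013 — 3rd Sunday is May 19 2013.

May 19 2013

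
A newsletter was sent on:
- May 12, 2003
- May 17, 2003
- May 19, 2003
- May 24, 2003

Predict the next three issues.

The gap pattern 5, 2, 5 repeats every 2 events.
These are the Mondays and Saturdays of each week.
The following Monday is May 26, 2003.
Next Saturday: May 31, 2003.
The following Monday is June 2, 2003.

May 26, 2003; May 31, 2003; June 2, 2003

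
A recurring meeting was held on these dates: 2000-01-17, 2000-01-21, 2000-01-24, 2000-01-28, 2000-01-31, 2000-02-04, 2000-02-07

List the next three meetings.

Gaps: 4, 3, 4, 3, 4, 3 days — not constant, but cyclic with period 2.
The events fall on every Monday and Friday.
The following Friday is 2000-02-11.
The following Monday is 2000-02-14.
The following Friday is 2000-02-18.

2000-02-11, 2000-02-14, 2000-02-18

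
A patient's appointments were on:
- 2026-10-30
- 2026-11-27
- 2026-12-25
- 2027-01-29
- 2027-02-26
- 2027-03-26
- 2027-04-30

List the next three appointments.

All Fridays; the gaps (28, 28, 35, 28, 28, 35) vary with month length.
This is the last Friday of each month.
Last Friday of May 2027: 2027-05-28.
Last Friday of June 2027: 2027-06-25.
July 2027 ends with Friday 2027-07-30.

2027-05-28, 2027-06-25, 2027-07-30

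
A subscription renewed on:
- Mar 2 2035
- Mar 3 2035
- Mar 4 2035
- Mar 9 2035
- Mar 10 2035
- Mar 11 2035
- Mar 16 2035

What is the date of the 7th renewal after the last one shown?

Mar 31 2035

The gap pattern 1, 1, 5, 1, 1, 5 repeats every 3 events.
These are the Fridays, Saturdays and Sundays of each week.
Next Saturday: Mar 17 2035.
The following Sunday is Mar 18 2035.
The following Friday is Mar 23 2035.
Next Saturday: Mar 24 2035.
The following Sunday is Mar 25 2035.
Next Friday: Mar 30 2035.
Next Saturday: Mar 31 2035.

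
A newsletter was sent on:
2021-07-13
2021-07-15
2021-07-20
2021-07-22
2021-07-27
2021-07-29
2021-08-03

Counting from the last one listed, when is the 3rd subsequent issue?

2021-08-12

Every event lands on a Tuesday or Thursday (gaps cycle 2, 5, 2, 5, 2, 5).
So the schedule is: every Tuesday and Thursday.
The following Thursday is 2021-08-05.
The following Tuesday is 2021-08-10.
The following Thursday is 2021-08-12.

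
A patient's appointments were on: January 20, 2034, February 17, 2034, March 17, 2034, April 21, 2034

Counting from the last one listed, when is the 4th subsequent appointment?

These are Fridays at 28- or 35-day spacing (28, 28, 35).
The pattern: 3rd Friday of the month.
May 2034 — 3rd Friday is May 19, 2034.
3rd Friday of June 2034: June 16, 2034.
July 2034 — 3rd Friday is July 21, 2034.
3rd Friday of August 2034: August 18, 2034.

August 18, 2034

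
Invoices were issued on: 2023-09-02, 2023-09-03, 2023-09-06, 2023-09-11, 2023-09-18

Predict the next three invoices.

Intervals are 1, 3, 5, 7 days — an arithmetic progression with common difference 2.
Next gap: 9 days. 2023-09-18 + 9 days = 2023-09-27.
Next gap: 11 days. 2023-09-27 + 11 days = 2023-10-08.
Next gap: 13 days. 2023-10-08 + 13 days = 2023-10-21.

2023-09-27, 2023-10-08, 2023-10-21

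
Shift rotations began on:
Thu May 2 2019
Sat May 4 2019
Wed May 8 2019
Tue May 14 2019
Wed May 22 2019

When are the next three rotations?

Sat Jun 1 2019, Thu Jun 13 2019, Thu Jun 27 2019

Intervals are 2, 4, 6, 8 days — an arithmetic progression with common difference 2.
Next gap: 10 days. Wed May 22 2019 + 10 days = Sat Jun 1 2019.
Next gap: 12 days. Sat Jun 1 2019 + 12 days = Thu Jun 13 2019.
Next gap: 14 days. Thu Jun 13 2019 + 14 days = Thu Jun 27 2019.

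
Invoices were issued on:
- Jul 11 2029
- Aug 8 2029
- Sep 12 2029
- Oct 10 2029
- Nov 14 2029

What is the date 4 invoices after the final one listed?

Mar 13 2030

All dates are Wednesdays, 28, 35, 28, 35 days apart.
Specifically, the 2nd Wednesday of each month.
December 2029 — 2nd Wednesday is Dec 12 2029.
2nd Wednesday of January 2030: Jan 9 2030.
2nd Wednesday of February 2030: Feb 13 2030.
March 2030 — 2nd Wednesday is Mar 13 2030.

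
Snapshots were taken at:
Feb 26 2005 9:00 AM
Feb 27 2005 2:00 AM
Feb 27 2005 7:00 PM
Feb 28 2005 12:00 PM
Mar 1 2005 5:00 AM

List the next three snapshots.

Spacing: 17, 17, 17, 17 h — constant 17 h.
Mar 1 2005 5:00 AM + 17 h = Mar 1 2005 10:00 PM.
Mar 1 2005 10:00 PM + 17 h = Mar 2 2005 3:00 PM.
Mar 2 2005 3:00 PM + 17 h = Mar 3 2005 8:00 AM.

Mar 1 2005 10:00 PM, Mar 2 2005 3:00 PM, Mar 3 2005 8:00 AM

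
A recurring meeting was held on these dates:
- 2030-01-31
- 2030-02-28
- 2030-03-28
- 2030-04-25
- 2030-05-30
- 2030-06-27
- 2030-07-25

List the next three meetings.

2030-08-29, 2030-09-26, 2030-10-31

All Thursdays; the gaps (28, 28, 28, 35, 28, 28) vary with month length.
This is the last Thursday of each month.
Last Thursday of August 2030: 2030-08-29.
Last Thursday of September 2030: 2030-09-26.
October 2030 ends with Thursday 2030-10-31.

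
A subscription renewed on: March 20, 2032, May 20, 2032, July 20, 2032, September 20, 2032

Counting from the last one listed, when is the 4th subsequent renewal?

May 20, 2033

Each date is the 20th; the gaps (61, 61, 62) track the month lengths.
The rule is the 20th of every 2 months.
Next: November 2032 → November 20, 2032.
Next: January 2033 → January 20, 2033.
Next: March 2033 → March 20, 2033.
May 2033: May 20, 2033.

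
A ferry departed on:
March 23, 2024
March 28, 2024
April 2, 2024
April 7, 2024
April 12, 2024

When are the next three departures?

April 17, 2024; April 22, 2024; April 27, 2024

The spacing is 5, 5, 5, 5 days — always 5 days.
April 12, 2024 + 5 days = April 17, 2024.
April 17, 2024 + 5 days = April 22, 2024.
April 22, 2024 + 5 days = April 27, 2024.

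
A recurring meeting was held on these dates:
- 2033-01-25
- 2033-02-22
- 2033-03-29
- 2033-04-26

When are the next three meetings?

All Tuesdays; the gaps (28, 35, 28) vary with month length.
This is the last Tuesday of each month.
May 2033 ends with Tuesday 2033-05-31.
Last Tuesday of June 2033: 2033-06-28.
July 2033 ends with Tuesday 2033-07-26.

2033-05-31, 2033-06-28, 2033-07-26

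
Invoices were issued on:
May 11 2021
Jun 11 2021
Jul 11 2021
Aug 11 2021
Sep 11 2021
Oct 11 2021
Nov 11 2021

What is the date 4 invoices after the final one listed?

The day-of-month is always 11 (31, 30, 31, 31, 30, 31 days between events).
So this recurs on the 11th of each month.
December 2021: Dec 11 2021.
January 2022: Jan 11 2022.
February 2022: Feb 11 2022.
Next: March 2022 → Mar 11 2022.

Mar 11 2022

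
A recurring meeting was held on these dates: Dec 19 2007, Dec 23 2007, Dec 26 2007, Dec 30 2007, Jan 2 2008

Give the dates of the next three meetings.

The gap pattern 4, 3, 4, 3 repeats every 2 events.
These are the Wednesdays and Sundays of each week.
Next Sunday: Jan 6 2008.
Next Wednesday: Jan 9 2008.
Next Sunday: Jan 13 2008.

Jan 6 2008, Jan 9 2008, Jan 13 2008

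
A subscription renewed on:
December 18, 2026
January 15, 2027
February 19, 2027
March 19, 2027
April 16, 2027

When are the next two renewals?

May 21, 2027; June 18, 2027

All dates are Fridays, 28, 35, 28, 28 days apart.
Specifically, the 3rd Friday of each month.
3rd Friday of May 2027: May 21, 2027.
June 2027 — 3rd Friday is June 18, 2027.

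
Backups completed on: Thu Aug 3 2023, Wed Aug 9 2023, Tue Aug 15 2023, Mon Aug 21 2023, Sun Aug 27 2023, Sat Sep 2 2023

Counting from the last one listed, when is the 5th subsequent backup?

Every event comes 6 days after the last (6, 6, 6, 6, 6).
Sat Sep 2 2023 + 6 days = Fri Sep 8 2023.
Fri Sep 8 2023 + 6 days = Thu Sep 14 2023.
Thu Sep 14 2023 + 6 days = Wed Sep 20 2023.
Wed Sep 20 2023 + 6 days = Tue Sep 26 2023.
Tue Sep 26 2023 + 6 days = Mon Oct 2 2023.

Mon Oct 2 2023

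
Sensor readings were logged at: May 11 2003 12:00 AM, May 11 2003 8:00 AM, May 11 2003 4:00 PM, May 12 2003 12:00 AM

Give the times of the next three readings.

The interval is a steady 8 hours (8, 8, 8).
May 12 2003 12:00 AM + 8 h = May 12 2003 8:00 AM.
May 12 2003 8:00 AM + 8 h = May 12 2003 4:00 PM.
May 12 2003 4:00 PM + 8 h = May 13 2003 12:00 AM.

May 12 2003 8:00 AM, May 12 2003 4:00 PM, May 13 2003 12:00 AM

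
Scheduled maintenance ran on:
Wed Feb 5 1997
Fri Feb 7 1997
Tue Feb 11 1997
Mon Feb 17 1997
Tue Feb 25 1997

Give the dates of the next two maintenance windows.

Fri Mar 7 1997, Wed Mar 19 1997

The spacing grows by 2 each time: 2, 4, 6, 8 days.
Next gap: 10 days. Tue Feb 25 1997 + 10 days = Fri Mar 7 1997.
Next gap: 12 days. Fri Mar 7 1997 + 12 days = Wed Mar 19 1997.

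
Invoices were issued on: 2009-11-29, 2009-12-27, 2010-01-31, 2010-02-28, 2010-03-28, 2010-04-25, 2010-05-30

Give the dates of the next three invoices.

2010-06-27, 2010-07-25, 2010-08-29

These are Sundays with 28, 35, 28, 28, 28, 35-day gaps.
Each is the final Sunday of its month — 2009-11-29 is past the 28th, so '4th Sunday' doesn't fit.
Last Sunday of June 2010: 2010-06-27.
July 2010 ends with Sunday 2010-07-25.
Last Sunday of August 2010: 2010-08-29.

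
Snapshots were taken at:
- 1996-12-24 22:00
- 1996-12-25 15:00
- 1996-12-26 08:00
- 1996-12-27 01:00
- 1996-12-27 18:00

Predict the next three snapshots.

1996-12-28 11:00, 1996-12-29 04:00, 1996-12-29 21:00

Spacing: 17, 17, 17, 17 h — constant 17 h.
1996-12-27 18:00 + 17 h = 1996-12-28 11:00.
1996-12-28 11:00 + 17 h = 1996-12-29 04:00.
1996-12-29 04:00 + 17 h = 1996-12-29 21:00.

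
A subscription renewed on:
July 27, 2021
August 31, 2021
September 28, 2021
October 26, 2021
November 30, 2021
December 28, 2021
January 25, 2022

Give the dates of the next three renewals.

February 22, 2022; March 29, 2022; April 26, 2022

Every date is a Tuesday; gaps 35, 28, 28, 35, 28, 28 days.
Each is the last Tuesday of its month (at least one falls on the 29th or later, ruling out '4th Tuesday').
February 2022 ends with Tuesday February 22, 2022.
March 2022 ends with Tuesday March 29, 2022.
Last Tuesday of April 2022: April 26, 2022.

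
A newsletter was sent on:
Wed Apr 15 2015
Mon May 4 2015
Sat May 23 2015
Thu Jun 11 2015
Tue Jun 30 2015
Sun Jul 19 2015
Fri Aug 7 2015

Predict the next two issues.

Wed Aug 26 2015, Mon Sep 14 2015

Every event comes 19 days after the last (19, 19, 19, 19, 19, 19).
Fri Aug 7 2015 + 19 days = Wed Aug 26 2015.
Wed Aug 26 2015 + 19 days = Mon Sep 14 2015.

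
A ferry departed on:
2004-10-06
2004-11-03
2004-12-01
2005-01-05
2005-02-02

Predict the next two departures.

Gaps: 28, 28, 35, 28 days — a mix of 28 and 35. Every date is a Wednesday.
Each is the 1st Wednesday of its month.
March 2005 — 1st Wednesday is 2005-03-02.
April 2005 — 1st Wednesday is 2005-04-06.

2005-03-02, 2005-04-06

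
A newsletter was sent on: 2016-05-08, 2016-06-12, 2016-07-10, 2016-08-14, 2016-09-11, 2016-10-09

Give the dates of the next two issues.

2016-11-13, 2016-12-11

Gaps: 35, 28, 35, 28, 28 days — a mix of 28 and 35. Every date is a Sunday.
Each is the 2nd Sunday of its month.
2nd Sunday of November 2016: 2016-11-13.
2nd Sunday of December 2016: 2016-12-11.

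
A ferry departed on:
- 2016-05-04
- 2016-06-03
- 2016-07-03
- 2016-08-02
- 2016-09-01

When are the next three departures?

Gaps between consecutive events: 30, 30, 30, 30 days — a constant 30-day interval.
2016-09-01 + 30 days = 2016-10-01.
2016-10-01 + 30 days = 2016-10-31.
2016-10-31 + 30 days = 2016-11-30.

2016-10-01, 2016-10-31, 2016-11-30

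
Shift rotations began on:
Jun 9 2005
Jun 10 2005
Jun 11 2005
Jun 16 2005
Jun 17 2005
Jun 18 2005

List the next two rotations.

Gaps: 1, 1, 5, 1, 1 days — not constant, but cyclic with period 3.
The events fall on every Thursday, Friday and Saturday.
Next Thursday: Jun 23 2005.
Next Friday: Jun 24 2005.

Jun 23 2005, Jun 24 2005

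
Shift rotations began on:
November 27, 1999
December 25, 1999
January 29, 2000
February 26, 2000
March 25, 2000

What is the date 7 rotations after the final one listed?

Every date is a Saturday; gaps 28, 35, 28, 28 days.
Each is the last Saturday of its month (at least one falls on the 29th or later, ruling out '4th Saturday').
April 2000 ends with Saturday April 29, 2000.
Last Saturday of May 2000: May 27, 2000.
Last Saturday of June 2000: June 24, 2000.
Last Saturday of July 2000: July 29, 2000.
August 2000 ends with Saturday August 26, 2000.
Last Saturday of September 2000: September 30, 2000.
Last Saturday of October 2000: October 28, 2000.

October 28, 2000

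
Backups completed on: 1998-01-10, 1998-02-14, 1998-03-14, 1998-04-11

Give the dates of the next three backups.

1998-05-09, 1998-06-13, 1998-07-11

All dates are Saturdays, 35, 28, 28 days apart.
Specifically, the 2nd Saturday of each month.
May 1998 — 2nd Saturday is 1998-05-09.
June 1998 — 2nd Saturday is 1998-06-13.
2nd Saturday of July 1998: 1998-07-11.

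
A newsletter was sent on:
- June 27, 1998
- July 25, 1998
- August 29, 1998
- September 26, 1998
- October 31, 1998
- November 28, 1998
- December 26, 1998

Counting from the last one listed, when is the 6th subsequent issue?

All Saturdays; the gaps (28, 35, 28, 35, 28, 28) vary with month length.
This is the last Saturday of each month.
January 1999 ends with Saturday January 30, 1999.
Last Saturday of February 1999: February 27, 1999.
March 1999 ends with Saturday March 27, 1999.
Last Saturday of April 1999: April 24, 1999.
Last Saturday of May 1999: May 29, 1999.
Last Saturday of June 1999: June 26, 1999.

June 26, 1999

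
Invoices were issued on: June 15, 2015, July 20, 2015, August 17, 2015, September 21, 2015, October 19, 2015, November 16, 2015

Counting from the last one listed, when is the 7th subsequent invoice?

Gaps: 35, 28, 35, 28, 28 days — a mix of 28 and 35. Every date is a Monday.
Each is the 3rd Monday of its month.
December 2015 — 3rd Monday is December 21, 2015.
January 2016 — 3rd Monday is January 18, 2016.
February 2016 — 3rd Monday is February 15, 2016.
March 2016 — 3rd Monday is March 21, 2016.
3rd Monday of April 2016: April 18, 2016.
May 2016 — 3rd Monday is May 16, 2016.
3rd Monday of June 2016: June 20, 2016.

June 20, 2016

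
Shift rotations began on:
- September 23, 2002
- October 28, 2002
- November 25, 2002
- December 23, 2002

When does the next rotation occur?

January 27, 2003

Gaps: 35, 28, 28 days — a mix of 28 and 35. Every date is a Monday.
Each is the 4th Monday of its month.
January 2003 — 4th Monday is January 27, 2003.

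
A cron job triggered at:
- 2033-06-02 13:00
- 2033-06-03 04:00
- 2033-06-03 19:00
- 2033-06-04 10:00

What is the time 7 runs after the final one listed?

2033-06-08 19:00

Spacing: 15, 15, 15 h — constant 15 h.
2033-06-04 10:00 + 15 h = 2033-06-05 01:00.
2033-06-05 01:00 + 15 h = 2033-06-05 16:00.
2033-06-05 16:00 + 15 h = 2033-06-06 07:00.
2033-06-06 07:00 + 15 h = 2033-06-06 22:00.
2033-06-06 22:00 + 15 h = 2033-06-07 13:00.
2033-06-07 13:00 + 15 h = 2033-06-08 04:00.
2033-06-08 04:00 + 15 h = 2033-06-08 19:00.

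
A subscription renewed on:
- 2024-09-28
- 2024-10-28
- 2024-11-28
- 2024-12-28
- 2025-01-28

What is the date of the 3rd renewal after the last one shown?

2025-04-28

The day-of-month is always 28 (30, 31, 30, 31 days between events).
So this recurs on the 28th of each month.
February 2025: 2025-02-28.
March 2025: 2025-03-28.
Next: April 2025 → 2025-04-28.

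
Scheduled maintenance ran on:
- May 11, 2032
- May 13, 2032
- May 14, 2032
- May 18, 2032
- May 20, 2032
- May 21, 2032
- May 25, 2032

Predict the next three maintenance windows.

Gaps: 2, 1, 4, 2, 1, 4 days — not constant, but cyclic with period 3.
The events fall on every Tuesday, Thursday and Friday.
Next Thursday: May 27, 2032.
Next Friday: May 28, 2032.
The following Tuesday is June 1, 2032.

May 27, 2032; May 28, 2032; June 1, 2032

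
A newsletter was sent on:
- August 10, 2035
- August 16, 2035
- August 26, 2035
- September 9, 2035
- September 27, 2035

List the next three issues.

Gaps: 6, 10, 14, 18 days — each gap is 4 larger than the previous one.
Next gap: 22 days. September 27, 2035 + 22 days = October 19, 2035.
Next gap: 26 days. October 19, 2035 + 26 days = November 14, 2035.
Next gap: 30 days. November 14, 2035 + 30 days = December 14, 2035.

October 19, 2035; November 14, 2035; December 14, 2035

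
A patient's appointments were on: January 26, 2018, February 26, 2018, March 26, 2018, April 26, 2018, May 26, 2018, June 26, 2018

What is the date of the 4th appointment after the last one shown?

The day-of-month is always 26 (31, 28, 31, 30, 31 days between events).
So this recurs on the 26th of each month.
July 2018: July 26, 2018.
Next: August 2018 → August 26, 2018.
Next: September 2018 → September 26, 2018.
Next: October 2018 → October 26, 2018.

October 26, 2018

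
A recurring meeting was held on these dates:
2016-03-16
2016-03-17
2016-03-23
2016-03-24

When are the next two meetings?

2016-03-30, 2016-03-31

Every event lands on a Wednesday or Thursday (gaps cycle 1, 6, 1).
So the schedule is: every Wednesday and Thursday.
Next Wednesday: 2016-03-30.
Next Thursday: 2016-03-31.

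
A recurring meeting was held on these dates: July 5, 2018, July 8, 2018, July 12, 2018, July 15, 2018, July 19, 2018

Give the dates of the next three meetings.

July 22, 2018; July 26, 2018; July 29, 2018

Gaps: 3, 4, 3, 4 days — not constant, but cyclic with period 2.
The events fall on every Thursday and Sunday.
Next Sunday: July 22, 2018.
Next Thursday: July 26, 2018.
Next Sunday: July 29, 2018.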